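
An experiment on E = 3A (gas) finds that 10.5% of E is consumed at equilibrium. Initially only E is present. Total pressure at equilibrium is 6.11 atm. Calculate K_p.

Basis: 1 mol E initially; let X = conversion of E. Extent ξ = X.
Species balance: n_E = 1 − X; n_A = 3X.
Total moles n_T = 1 + 2X.
At X = 0.105: n_E = 0.895, n_A = 0.315, n_T = 1.21.
p_i = (n_i/n_T)·P. K_p = p_A^3 / (p_E) = 0.89 atm^2.

K_p = 0.89 atm^2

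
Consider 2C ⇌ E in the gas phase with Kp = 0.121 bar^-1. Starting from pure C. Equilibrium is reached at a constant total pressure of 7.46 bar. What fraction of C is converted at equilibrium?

Take 1 mol C as basis and let X be its fractional conversion, so ξ = 0.5X.
Moles: n_C = 1 − X; n_E = 0.5X.
n_T = Σnᵢ = 1 − 0.5X.
Mole fractions y_i = n_i/n_T; Kp = p_E / (p_C^2) with p_i = y_i·P.
Substituting and setting equal to 0.121 bar^-1 gives a polynomial in X; the root in (0,1) is X = 0.534.

X = 0.534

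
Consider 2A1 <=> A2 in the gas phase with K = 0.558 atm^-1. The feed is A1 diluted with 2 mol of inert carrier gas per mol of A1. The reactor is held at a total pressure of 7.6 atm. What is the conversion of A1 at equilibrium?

Let X = conversion of A1 (basis 1 mol A1); extent of reaction ξ = 0.5X.
Species balance: n_A1 = 1 − X; n_A2 = 0.5X; n_I = 2 (inert).
Total moles n_T = 3 − 0.5X.
With p_i = (n_i/n_T)P, K = p_A2 / (p_A1^2).
Equating to 0.558 atm^-1 and solving on 0 < X < 1: X = 0.572.

X = 0.572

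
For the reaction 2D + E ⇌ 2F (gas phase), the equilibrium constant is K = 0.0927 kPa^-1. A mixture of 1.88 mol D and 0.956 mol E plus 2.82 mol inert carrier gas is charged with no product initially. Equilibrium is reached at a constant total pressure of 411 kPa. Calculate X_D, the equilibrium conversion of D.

Basis: 1.88 mol D initially; let X = conversion of D. Extent ξ = 0.94X.
Species balance: n_D = 1.88 − 1.88X; n_E = 0.956 − 0.94X; n_F = 1.88X; n_I = 2.82 (inert).
Summing: n_T = 5.66 − 0.94X.
Mole fractions y_i = n_i/n_T; K = p_F^2 / (p_D^2 p_E) with p_i = y_i·P.
Setting this equal to 0.0927 kPa^-1 and taking the physical root (0 < X < 1) gives X = 0.625.

X = 0.625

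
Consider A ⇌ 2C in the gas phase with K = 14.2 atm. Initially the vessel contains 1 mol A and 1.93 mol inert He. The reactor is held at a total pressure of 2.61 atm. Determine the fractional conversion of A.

X = 0.857

Basis: 1 mol A initially; let X = conversion of A. Extent ξ = X.
At extent ξ: n_A = 1 − X; n_C = 2X; n_I = 1.93 (inert).
Summing: n_T = 2.93 + X.
With p_i = (n_i/n_T)P, K = p_C^2 / (p_A).
This yields a degree-2 equation in X; solving on (0,1), X = 0.857.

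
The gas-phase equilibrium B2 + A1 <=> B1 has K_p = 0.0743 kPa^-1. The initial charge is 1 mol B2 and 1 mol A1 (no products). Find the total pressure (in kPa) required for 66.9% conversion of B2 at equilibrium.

Basis: 1 mol B2 initially; let X = conversion of B2. Extent ξ = X.
At extent ξ: n_B2 = 1 − X; n_A1 = 1 − X; n_B1 = X.
Total moles n_T = 2 − X.
K_p = p_B1 / (p_B2 p_A1) with p_i = (n_i/n_T)·P.
At X = 0.669: the mole-fraction product g(X) = Π y_i^ν_i = 8.127. Since K_p = g(X)·P^{-1}, P = (g/K_p)^(1/1) = (8.127/0.0743)^(1/1) = 109 kPa.

P = 109 kPa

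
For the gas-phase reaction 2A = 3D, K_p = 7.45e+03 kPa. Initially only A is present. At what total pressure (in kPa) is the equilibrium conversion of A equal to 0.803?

Let X = conversion of A (basis 1 mol A); extent of reaction ξ = 0.5X.
Mole table: n_A = 1 − X; n_D = 1.5X.
Summing: n_T = 1 + 0.5X.
K_p = p_D^3 / (p_A^2) with p_i = (n_i/n_T)·P.
At X = 0.803: the mole-fraction product g(X) = Π y_i^ν_i = 32.13. Since K_p = g(X)·P^{1}, P = (K_p/g)^(1/1) = (7.45e+03/32.13)^(1/1) = 232 kPa.

P = 232 kPa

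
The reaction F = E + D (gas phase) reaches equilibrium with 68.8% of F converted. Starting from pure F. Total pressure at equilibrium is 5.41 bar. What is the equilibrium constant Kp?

Kp = 4.86 bar

Let X = conversion of F (basis 1 mol F); extent of reaction ξ = X.
Moles: n_F = 1 − X; n_E = X; n_D = X.
n_T = Σnᵢ = 1 + X.
At X = 0.688: n_F = 0.312, n_E = 0.688, n_D = 0.688, n_T = 1.69.
p_i = (n_i/n_T)·P. Kp = p_E p_D / (p_F) = 4.86 bar.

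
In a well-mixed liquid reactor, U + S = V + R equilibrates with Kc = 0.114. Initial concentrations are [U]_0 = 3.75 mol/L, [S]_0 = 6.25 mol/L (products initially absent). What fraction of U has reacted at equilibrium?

X = 0.322

Let X = conversion of U; extent ξ = 3.75·X mol/L.
Concentrations: [U] = 3.75 − 3.75X; [S] = 6.25 − 3.75X; [V] = 3.75X; [R] = 3.75X.
Kc = [V] [R] / ([U] [S]).
Setting equal to 0.114 and solving for X on (0,1) gives X = 0.322.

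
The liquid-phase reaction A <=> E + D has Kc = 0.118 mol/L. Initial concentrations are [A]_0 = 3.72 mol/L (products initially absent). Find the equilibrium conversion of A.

X = 0.163

Let X = conversion of A; extent ξ = 3.72·X mol/L.
Concentrations: [A] = 3.72 − 3.72X; [E] = 3.72X; [D] = 3.72X.
Kc = [E] [D] / ([A]).
Equating to 0.118 mol/L: the physical root is X = 0.163.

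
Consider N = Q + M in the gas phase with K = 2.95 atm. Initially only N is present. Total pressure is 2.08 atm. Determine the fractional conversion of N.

Take 1 mol N as basis and let X be its fractional conversion, so ξ = X.
Species balance: n_N = 1 − X; n_Q = X; n_M = X.
Summing: n_T = 1 + X.
Mole fractions y_i = n_i/n_T; K = p_Q p_M / (p_N) with p_i = y_i·P.
This yields a degree-2 equation in X; solving on (0,1), X = 0.766.

X = 0.766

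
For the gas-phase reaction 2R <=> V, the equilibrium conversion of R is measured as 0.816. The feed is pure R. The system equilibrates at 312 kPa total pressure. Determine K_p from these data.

Take 1 mol R as basis and let X be its fractional conversion, so ξ = 0.5X.
At extent ξ: n_R = 1 − X; n_V = 0.5X.
Summing: n_T = 1 − 0.5X.
At X = 0.816: n_R = 0.184, n_V = 0.408, n_T = 0.592.
p_i = (n_i/n_T)·P. K_p = p_V / (p_R^2) = 0.0229 kPa^-1.

K_p = 0.0229 kPa^-1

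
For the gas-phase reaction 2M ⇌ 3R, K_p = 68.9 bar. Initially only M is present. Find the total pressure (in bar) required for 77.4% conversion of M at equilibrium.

P = 3.12 bar

Basis: 1 mol M initially; let X = conversion of M. Extent ξ = 0.5X.
Mole table: n_M = 1 − X; n_R = 1.5X.
n_T = Σnᵢ = 1 + 0.5X.
K_p = p_R^3 / (p_M^2) with p_i = (n_i/n_T)·P.
At X = 0.774: the mole-fraction product g(X) = Π y_i^ν_i = 22.09. Since K_p = g(X)·P^{1}, P = (K_p/g)^(1/1) = (68.9/22.09)^(1/1) = 3.12 bar.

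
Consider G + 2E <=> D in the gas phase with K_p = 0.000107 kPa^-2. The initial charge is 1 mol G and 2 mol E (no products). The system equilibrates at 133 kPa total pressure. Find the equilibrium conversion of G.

Take 1 mol G as basis and let X be its fractional conversion, so ξ = X.
Moles: n_G = 1 − X; n_E = 2 − 2X; n_D = X.
Total moles n_T = 3 − 2X.
y_i = n_i/n_T, p_i = y_i·P. K_p = p_D / (p_G p_E^2).
This yields a degree-3 equation in X; solving on (0,1), X = 0.370.

X = 0.370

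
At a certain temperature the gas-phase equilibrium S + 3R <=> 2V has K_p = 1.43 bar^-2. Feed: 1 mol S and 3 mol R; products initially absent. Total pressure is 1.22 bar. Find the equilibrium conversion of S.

Take 1 mol S as basis and let X be its fractional conversion, so ξ = X.
At extent ξ: n_S = 1 − X; n_R = 3 − 3X; n_V = 2X.
n_T = Σnᵢ = 4 − 2X.
With p_i = (n_i/n_T)P, K_p = p_V^2 / (p_S p_R^3).
Substituting and setting equal to 1.43 bar^-2 gives a polynomial in X; the root in (0,1) is X = 0.412.

X = 0.412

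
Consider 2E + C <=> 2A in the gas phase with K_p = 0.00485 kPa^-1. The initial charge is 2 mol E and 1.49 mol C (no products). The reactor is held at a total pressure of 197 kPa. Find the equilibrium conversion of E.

Basis: 2 mol E initially; let X = conversion of E. Extent ξ = X.
Mole table: n_E = 2 − 2X; n_C = 1.49 − X; n_A = 2X.
Total moles n_T = 3.49 − X.
With p_i = (n_i/n_T)P, K_p = p_A^2 / (p_E^2 p_C).
Equating to 0.00485 kPa^-1 and solving on 0 < X < 1: X = 0.369.

X = 0.369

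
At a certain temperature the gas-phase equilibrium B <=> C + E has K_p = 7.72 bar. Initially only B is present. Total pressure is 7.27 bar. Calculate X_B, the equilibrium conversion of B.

X = 0.718

Basis: 1 mol B initially; let X = conversion of B. Extent ξ = X.
Mole table: n_B = 1 − X; n_C = X; n_E = X.
Total moles n_T = 1 + X.
Mole fractions y_i = n_i/n_T; K_p = p_C p_E / (p_B) with p_i = y_i·P.
Setting this equal to 7.72 bar and taking the physical root (0 < X < 1) gives X = 0.718.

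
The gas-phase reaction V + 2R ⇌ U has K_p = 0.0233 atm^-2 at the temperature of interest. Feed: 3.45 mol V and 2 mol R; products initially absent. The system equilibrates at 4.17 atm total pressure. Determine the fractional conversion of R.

Take 2 mol R as basis and let X be its fractional conversion, so ξ = X.
At extent ξ: n_V = 3.45 − X; n_R = 2 − 2X; n_U = X.
n_T = Σnᵢ = 5.45 − 2X.
Mole fractions y_i = n_i/n_T; K_p = p_U / (p_V p_R^2) with p_i = y_i·P.
Equating to 0.0233 atm^-2 and solving on 0 < X < 1: X = 0.147.

X = 0.147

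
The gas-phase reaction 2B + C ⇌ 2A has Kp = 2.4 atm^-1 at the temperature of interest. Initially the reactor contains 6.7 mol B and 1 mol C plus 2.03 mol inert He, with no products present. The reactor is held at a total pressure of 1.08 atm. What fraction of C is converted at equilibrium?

Take 1 mol C as basis and let X be its fractional conversion, so ξ = X.
Moles: n_B = 6.7 − 2X; n_C = 1 − X; n_A = 2X; n_I = 2.03 (inert).
Total moles n_T = 9.73 − X.
Mole fractions y_i = n_i/n_T; Kp = p_A^2 / (p_B^2 p_C) with p_i = y_i·P.
Substituting and setting equal to 2.4 atm^-1 gives a polynomial in X; the root in (0,1) is X = 0.730.

X = 0.730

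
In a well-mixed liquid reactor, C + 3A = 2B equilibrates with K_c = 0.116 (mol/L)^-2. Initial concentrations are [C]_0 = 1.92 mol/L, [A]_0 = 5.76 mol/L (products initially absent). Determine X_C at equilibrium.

Let X = conversion of C; extent ξ = 1.92·X mol/L.
Concentrations: [C] = 1.92 − 1.92X; [A] = 5.76 − 5.76X; [B] = 3.84X.
K_c = [B]^2 / ([C] [A]^3).
Solving K_c = 0.116 for X ∈ (0,1): X = 0.473.

X = 0.473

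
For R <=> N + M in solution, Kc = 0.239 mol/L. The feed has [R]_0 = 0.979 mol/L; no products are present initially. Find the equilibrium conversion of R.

X = 0.387

Let X = conversion of R; extent ξ = 0.979·X mol/L.
Concentrations: [R] = 0.979 − 0.979X; [N] = 0.979X; [M] = 0.979X.
Kc = [N] [M] / ([R]).
Equating to 0.239 mol/L: the physical root is X = 0.387.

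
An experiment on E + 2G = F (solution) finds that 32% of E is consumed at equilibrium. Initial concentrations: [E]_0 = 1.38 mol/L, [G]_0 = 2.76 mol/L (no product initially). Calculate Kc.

Kc = 0.134 (mol/L)^-2

Let X = conversion of E.
Concentrations: [E] = 1.38 − 1.38X; [G] = 2.76 − 2.76X; [F] = 1.38X.
At X = 0.32: [E] = 0.938, [G] = 1.88, [F] = 0.442.
Kc = [F] / ([E] [G]^2) = 0.134 (mol/L)^-2.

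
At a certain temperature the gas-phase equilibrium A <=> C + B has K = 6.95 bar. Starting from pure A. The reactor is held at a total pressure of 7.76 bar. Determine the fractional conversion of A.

X = 0.687

Take 1 mol A as basis and let X be its fractional conversion, so ξ = X.
Species balance: n_A = 1 − X; n_C = X; n_B = X.
n_T = Σnᵢ = 1 + X.
y_i = n_i/n_T, p_i = y_i·P. K = p_C p_B / (p_A).
Substituting and setting equal to 6.95 bar gives a polynomial in X; the root in (0,1) is X = 0.687.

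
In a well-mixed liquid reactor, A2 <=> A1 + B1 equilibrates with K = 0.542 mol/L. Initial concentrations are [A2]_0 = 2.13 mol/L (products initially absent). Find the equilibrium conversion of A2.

X = 0.393

Let X = conversion of A2; extent ξ = 2.13·X mol/L.
Concentrations: [A2] = 2.13 − 2.13X; [A1] = 2.13X; [B1] = 2.13X.
K = [A1] [B1] / ([A2]).
Setting equal to 0.542 and solving for X on (0,1) gives X = 0.393.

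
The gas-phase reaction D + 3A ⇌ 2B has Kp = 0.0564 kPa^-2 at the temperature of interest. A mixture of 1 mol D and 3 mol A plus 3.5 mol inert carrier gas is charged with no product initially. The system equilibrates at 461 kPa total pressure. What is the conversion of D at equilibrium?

Let X = conversion of D (basis 1 mol D); extent of reaction ξ = X.
Species balance: n_D = 1 − X; n_A = 3 − 3X; n_B = 2X; n_I = 3.5 (inert).
Summing: n_T = 7.5 − 2X.
With p_i = (n_i/n_T)P, Kp = p_B^2 / (p_D p_A^3).
This yields a degree-4 equation in X; solving on (0,1), X = 0.867.

X = 0.867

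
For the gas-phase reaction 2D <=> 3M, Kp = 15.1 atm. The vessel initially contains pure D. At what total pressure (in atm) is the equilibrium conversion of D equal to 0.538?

P = 7.78 atm

Basis: 1 mol D initially; let X = conversion of D. Extent ξ = 0.5X.
Species balance: n_D = 1 − X; n_M = 1.5X.
n_T = Σnᵢ = 1 + 0.5X.
Kp = p_M^3 / (p_D^2) with p_i = (n_i/n_T)·P.
At X = 0.538: the mole-fraction product g(X) = Π y_i^ν_i = 1.94. Since Kp = g(X)·P^{1}, P = (Kp/g)^(1/1) = (15.1/1.94)^(1/1) = 7.78 atm.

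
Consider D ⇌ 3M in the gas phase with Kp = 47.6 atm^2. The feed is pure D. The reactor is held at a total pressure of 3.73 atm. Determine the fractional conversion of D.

Let X = conversion of D (basis 1 mol D); extent of reaction ξ = X.
At extent ξ: n_D = 1 − X; n_M = 3X.
n_T = Σnᵢ = 1 + 2X.
With p_i = (n_i/n_T)P, Kp = p_M^3 / (p_D).
Setting this equal to 47.6 atm^2 and taking the physical root (0 < X < 1) gives X = 0.622.

X = 0.622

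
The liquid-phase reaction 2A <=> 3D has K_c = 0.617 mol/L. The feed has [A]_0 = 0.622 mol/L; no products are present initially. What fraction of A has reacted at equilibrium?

Let X = conversion of A; extent ξ = 0.622X/2 mol/L.
Concentrations: [A] = 0.622 − 0.622X; [D] = 0.933X.
K_c = [D]^3 / ([A]^2).
Equating to 0.617 mol/L: the physical root is X = 0.448.

X = 0.448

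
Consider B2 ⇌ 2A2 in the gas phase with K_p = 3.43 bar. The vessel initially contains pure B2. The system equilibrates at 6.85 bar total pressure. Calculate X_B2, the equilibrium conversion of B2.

X = 0.334

Take 1 mol B2 as basis and let X be its fractional conversion, so ξ = X.
At extent ξ: n_B2 = 1 − X; n_A2 = 2X.
Summing: n_T = 1 + X.
With p_i = (n_i/n_T)P, K_p = p_A2^2 / (p_B2).
Setting this equal to 3.43 bar and taking the physical root (0 < X < 1) gives X = 0.334.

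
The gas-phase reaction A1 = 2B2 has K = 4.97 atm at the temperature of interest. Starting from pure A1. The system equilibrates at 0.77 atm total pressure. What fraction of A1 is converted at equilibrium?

Let X = conversion of A1 (basis 1 mol A1); extent of reaction ξ = X.
Species balance: n_A1 = 1 − X; n_B2 = 2X.
Total moles n_T = 1 + X.
y_i = n_i/n_T, p_i = y_i·P. K = p_B2^2 / (p_A1).
Setting this equal to 4.97 atm and taking the physical root (0 < X < 1) gives X = 0.786.

X = 0.786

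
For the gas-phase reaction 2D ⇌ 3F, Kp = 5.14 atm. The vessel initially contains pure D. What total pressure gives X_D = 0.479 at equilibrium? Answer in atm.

Basis: 1 mol D initially; let X = conversion of D. Extent ξ = 0.5X.
Mole table: n_D = 1 − X; n_F = 1.5X.
n_T = Σnᵢ = 1 + 0.5X.
Kp = p_F^3 / (p_D^2) with p_i = (n_i/n_T)·P.
At X = 0.479: the mole-fraction product g(X) = Π y_i^ν_i = 1.102. Since Kp = g(X)·P^{1}, P = (Kp/g)^(1/1) = (5.14/1.102)^(1/1) = 4.66 atm.

P = 4.66 atm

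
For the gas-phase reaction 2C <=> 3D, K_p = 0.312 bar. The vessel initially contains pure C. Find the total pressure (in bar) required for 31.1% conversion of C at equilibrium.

P = 1.69 bar

Let X = conversion of C (basis 1 mol C); extent of reaction ξ = 0.5X.
Moles: n_C = 1 − X; n_D = 1.5X.
Total moles n_T = 1 + 0.5X.
K_p = p_D^3 / (p_C^2) with p_i = (n_i/n_T)·P.
At X = 0.311: the mole-fraction product g(X) = Π y_i^ν_i = 0.1851. Since K_p = g(X)·P^{1}, P = (K_p/g)^(1/1) = (0.312/0.1851)^(1/1) = 1.69 bar.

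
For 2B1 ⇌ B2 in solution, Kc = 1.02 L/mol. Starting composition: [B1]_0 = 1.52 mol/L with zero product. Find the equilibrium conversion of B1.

X = 0.571

Let X = conversion of B1; extent ξ = 1.52X/2 mol/L.
Concentrations: [B1] = 1.52 − 1.52X; [B2] = 0.76X.
Kc = [B2] / ([B1]^2).
Solving Kc = 1.02 for X ∈ (0,1): X = 0.571.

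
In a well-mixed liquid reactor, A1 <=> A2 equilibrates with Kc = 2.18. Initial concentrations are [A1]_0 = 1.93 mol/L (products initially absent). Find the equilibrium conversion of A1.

Let X = conversion of A1; extent ξ = 1.93·X mol/L.
Concentrations: [A1] = 1.93 − 1.93X; [A2] = 1.93X.
Kc = [A2] / ([A1]).
This equals 2.18 at X = 0.686 (the root in 0 < X < 1).

X = 0.686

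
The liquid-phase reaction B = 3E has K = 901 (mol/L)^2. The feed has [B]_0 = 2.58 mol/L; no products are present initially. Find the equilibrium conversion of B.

X = 0.869

Let X = conversion of B; extent ξ = 2.58·X mol/L.
Concentrations: [B] = 2.58 − 2.58X; [E] = 7.74X.
K = [E]^3 / ([B]).
Equating to 901 (mol/L)^2: the physical root is X = 0.869.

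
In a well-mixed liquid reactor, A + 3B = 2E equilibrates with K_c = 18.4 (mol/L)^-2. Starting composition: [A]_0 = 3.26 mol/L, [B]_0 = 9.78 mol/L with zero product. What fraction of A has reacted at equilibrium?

X = 0.847

Let X = conversion of A; extent ξ = 3.26·X mol/L.
Concentrations: [A] = 3.26 − 3.26X; [B] = 9.78 − 9.78X; [E] = 6.52X.
K_c = [E]^2 / ([A] [B]^3).
Setting equal to 18.4 and solving for X on (0,1) gives X = 0.847.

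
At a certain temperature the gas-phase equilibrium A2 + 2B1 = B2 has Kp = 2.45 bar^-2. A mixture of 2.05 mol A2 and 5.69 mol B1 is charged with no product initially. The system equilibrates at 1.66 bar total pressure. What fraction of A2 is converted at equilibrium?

Let X = conversion of A2 (basis 2.05 mol A2); extent of reaction ξ = 2.05X.
Mole table: n_A2 = 2.05 − 2.05X; n_B1 = 5.69 − 4.1X; n_B2 = 2.05X.
Summing: n_T = 7.74 − 4.1X.
y_i = n_i/n_T, p_i = y_i·P. Kp = p_B2 / (p_A2 p_B1^2).
Equating to 2.45 bar^-2 and solving on 0 < X < 1: X = 0.695.

X = 0.695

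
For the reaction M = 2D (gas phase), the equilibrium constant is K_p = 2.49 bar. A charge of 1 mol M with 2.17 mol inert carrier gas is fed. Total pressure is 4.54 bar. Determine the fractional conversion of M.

X = 0.501

Let X = conversion of M (basis 1 mol M); extent of reaction ξ = X.
Species balance: n_M = 1 − X; n_D = 2X; n_I = 2.17 (inert).
Total moles n_T = 3.17 + X.
y_i = n_i/n_T, p_i = y_i·P. K_p = p_D^2 / (p_M).
Substituting and setting equal to 2.49 bar gives a polynomial in X; the root in (0,1) is X = 0.501.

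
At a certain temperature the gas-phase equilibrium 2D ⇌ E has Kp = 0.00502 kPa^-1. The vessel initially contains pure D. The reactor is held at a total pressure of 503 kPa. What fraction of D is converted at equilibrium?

X = 0.700

Basis: 1 mol D initially; let X = conversion of D. Extent ξ = 0.5X.
At extent ξ: n_D = 1 − X; n_E = 0.5X.
Total moles n_T = 1 − 0.5X.
With p_i = (n_i/n_T)P, Kp = p_E / (p_D^2).
Setting this equal to 0.00502 kPa^-1 and taking the physical root (0 < X < 1) gives X = 0.700.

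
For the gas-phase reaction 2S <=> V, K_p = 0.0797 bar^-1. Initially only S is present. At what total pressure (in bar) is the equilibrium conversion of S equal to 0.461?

P = 7.66 bar

Let X = conversion of S (basis 1 mol S); extent of reaction ξ = 0.5X.
Species balance: n_S = 1 − X; n_V = 0.5X.
Total moles n_T = 1 − 0.5X.
K_p = p_V / (p_S^2) with p_i = (n_i/n_T)·P.
At X = 0.461: the mole-fraction product g(X) = Π y_i^ν_i = 0.6105. Since K_p = g(X)·P^{-1}, P = (g/K_p)^(1/1) = (0.6105/0.0797)^(1/1) = 7.66 bar.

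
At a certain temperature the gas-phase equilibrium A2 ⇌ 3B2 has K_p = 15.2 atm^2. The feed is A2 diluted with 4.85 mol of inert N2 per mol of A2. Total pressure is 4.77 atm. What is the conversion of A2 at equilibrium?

X = 0.718

Take 1 mol A2 as basis and let X be its fractional conversion, so ξ = X.
Species balance: n_A2 = 1 − X; n_B2 = 3X; n_I = 4.85 (inert).
Total moles n_T = 5.85 + 2X.
y_i = n_i/n_T, p_i = y_i·P. K_p = p_B2^3 / (p_A2).
Setting this equal to 15.2 atm^2 and taking the physical root (0 < X < 1) gives X = 0.718.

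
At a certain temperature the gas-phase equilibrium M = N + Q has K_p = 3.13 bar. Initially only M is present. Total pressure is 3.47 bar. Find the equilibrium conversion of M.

X = 0.689

Take 1 mol M as basis and let X be its fractional conversion, so ξ = X.
Mole table: n_M = 1 − X; n_N = X; n_Q = X.
n_T = Σnᵢ = 1 + X.
With p_i = (n_i/n_T)P, K_p = p_N p_Q / (p_M).
Equating to 3.13 bar and solving on 0 < X < 1: X = 0.689.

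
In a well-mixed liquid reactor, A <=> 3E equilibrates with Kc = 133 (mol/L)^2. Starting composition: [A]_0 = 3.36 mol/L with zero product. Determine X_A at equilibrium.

X = 0.572

Let X = conversion of A; extent ξ = 3.36·X mol/L.
Concentrations: [A] = 3.36 − 3.36X; [E] = 10.1X.
Kc = [E]^3 / ([A]).
Solving Kc = 133 for X ∈ (0,1): X = 0.572.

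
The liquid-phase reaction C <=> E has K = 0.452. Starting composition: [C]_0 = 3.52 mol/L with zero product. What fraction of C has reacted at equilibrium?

X = 0.311

Let X = conversion of C; extent ξ = 3.52·X mol/L.
Concentrations: [C] = 3.52 − 3.52X; [E] = 3.52X.
K = [E] / ([C]).
This equals 0.452 at X = 0.311 (the root in 0 < X < 1).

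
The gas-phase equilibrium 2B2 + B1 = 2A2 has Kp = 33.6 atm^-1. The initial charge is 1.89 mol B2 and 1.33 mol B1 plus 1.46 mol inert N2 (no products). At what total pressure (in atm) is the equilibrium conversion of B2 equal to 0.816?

P = 4.09 atm

Let X = conversion of B2 (basis 1.89 mol B2); extent of reaction ξ = 0.945X.
Species balance: n_B2 = 1.89 − 1.89X; n_B1 = 1.33 − 0.945X; n_A2 = 1.89X; n_I = 1.46 (inert).
Total moles n_T = 4.68 − 0.945X.
Kp = p_A2^2 / (p_B2^2 p_B1) with p_i = (n_i/n_T)·P.
At X = 0.816: the mole-fraction product g(X) = Π y_i^ν_i = 137.6. Since Kp = g(X)·P^{-1}, P = (g/Kp)^(1/1) = (137.6/33.6)^(1/1) = 4.09 atm.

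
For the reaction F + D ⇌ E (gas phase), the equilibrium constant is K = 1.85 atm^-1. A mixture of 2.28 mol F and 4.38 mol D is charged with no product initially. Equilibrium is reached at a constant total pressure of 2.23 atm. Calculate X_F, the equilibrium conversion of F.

Let X = conversion of F (basis 2.28 mol F); extent of reaction ξ = 2.28X.
At extent ξ: n_F = 2.28 − 2.28X; n_D = 4.38 − 2.28X; n_E = 2.28X.
Summing: n_T = 6.66 − 2.28X.
y_i = n_i/n_T, p_i = y_i·P. K = p_E / (p_F p_D).
Setting this equal to 1.85 atm^-1 and taking the physical root (0 < X < 1) gives X = 0.694.

X = 0.694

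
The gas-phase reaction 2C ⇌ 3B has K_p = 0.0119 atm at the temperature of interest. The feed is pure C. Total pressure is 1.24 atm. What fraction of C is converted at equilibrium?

Let X = conversion of C (basis 1 mol C); extent of reaction ξ = 0.5X.
Moles: n_C = 1 − X; n_B = 1.5X.
Summing: n_T = 1 + 0.5X.
y_i = n_i/n_T, p_i = y_i·P. K_p = p_B^3 / (p_C^2).
This yields a degree-3 equation in X; solving on (0,1), X = 0.132.

X = 0.132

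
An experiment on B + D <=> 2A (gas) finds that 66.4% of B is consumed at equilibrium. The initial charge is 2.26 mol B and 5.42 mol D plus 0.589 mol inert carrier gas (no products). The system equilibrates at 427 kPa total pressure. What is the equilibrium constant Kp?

Take 2.26 mol B as basis and let X be its fractional conversion, so ξ = 2.26X.
Mole table: n_B = 2.26 − 2.26X; n_D = 5.42 − 2.26X; n_A = 4.52X; n_I = 0.589 (inert).
Total moles n_T = 8.27 (Δν = 0, constant).
At X = 0.664: n_B = 0.759, n_D = 3.92, n_A = 3, n_T = 8.27.
p_i = (n_i/n_T)·P. Kp = p_A^2 / (p_B p_D) = 3.03.

Kp = 3.03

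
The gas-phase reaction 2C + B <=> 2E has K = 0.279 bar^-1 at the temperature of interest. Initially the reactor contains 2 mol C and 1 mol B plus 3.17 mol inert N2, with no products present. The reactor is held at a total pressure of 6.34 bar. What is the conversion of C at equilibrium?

X = 0.313

Let X = conversion of C (basis 2 mol C); extent of reaction ξ = X.
At extent ξ: n_C = 2 − 2X; n_B = 1 − X; n_E = 2X; n_I = 3.17 (inert).
Total moles n_T = 6.17 − X.
Mole fractions y_i = n_i/n_T; K = p_E^2 / (p_C^2 p_B) with p_i = y_i·P.
Substituting and setting equal to 0.279 bar^-1 gives a polynomial in X; the root in (0,1) is X = 0.313.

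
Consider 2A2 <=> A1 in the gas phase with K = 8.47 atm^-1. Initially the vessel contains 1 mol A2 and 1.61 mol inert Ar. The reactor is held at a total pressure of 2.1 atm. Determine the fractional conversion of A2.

X = 0.779

Let X = conversion of A2 (basis 1 mol A2); extent of reaction ξ = 0.5X.
At extent ξ: n_A2 = 1 − X; n_A1 = 0.5X; n_I = 1.61 (inert).
Summing: n_T = 2.61 − 0.5X.
With p_i = (n_i/n_T)P, K = p_A1 / (p_A2^2).
Equating to 8.47 atm^-1 and solving on 0 < X < 1: X = 0.779.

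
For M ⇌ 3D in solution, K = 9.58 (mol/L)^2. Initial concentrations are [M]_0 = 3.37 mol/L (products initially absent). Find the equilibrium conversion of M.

Let X = conversion of M; extent ξ = 3.37·X mol/L.
Concentrations: [M] = 3.37 − 3.37X; [D] = 10.1X.
K = [D]^3 / ([M]).
Solving K = 9.58 for X ∈ (0,1): X = 0.282.

X = 0.282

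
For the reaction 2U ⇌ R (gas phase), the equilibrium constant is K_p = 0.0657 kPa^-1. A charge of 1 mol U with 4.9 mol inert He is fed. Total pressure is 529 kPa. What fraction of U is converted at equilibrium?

X = 0.755

Let X = conversion of U (basis 1 mol U); extent of reaction ξ = 0.5X.
At extent ξ: n_U = 1 − X; n_R = 0.5X; n_I = 4.9 (inert).
Total moles n_T = 5.9 − 0.5X.
y_i = n_i/n_T, p_i = y_i·P. K_p = p_R / (p_U^2).
Equating to 0.0657 kPa^-1 and solving on 0 < X < 1: X = 0.755.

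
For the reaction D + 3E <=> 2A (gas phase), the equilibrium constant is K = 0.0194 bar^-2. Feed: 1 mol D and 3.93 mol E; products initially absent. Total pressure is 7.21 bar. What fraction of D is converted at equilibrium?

Let X = conversion of D (basis 1 mol D); extent of reaction ξ = X.
Moles: n_D = 1 − X; n_E = 3.93 − 3X; n_A = 2X.
Summing: n_T = 4.93 − 2X.
With p_i = (n_i/n_T)P, K = p_A^2 / (p_D p_E^3).
Setting this equal to 0.0194 bar^-2 and taking the physical root (0 < X < 1) gives X = 0.413.

X = 0.413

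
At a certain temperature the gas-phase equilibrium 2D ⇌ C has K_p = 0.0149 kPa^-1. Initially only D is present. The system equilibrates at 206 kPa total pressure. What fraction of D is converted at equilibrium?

X = 0.726

Let X = conversion of D (basis 1 mol D); extent of reaction ξ = 0.5X.
Mole table: n_D = 1 − X; n_C = 0.5X.
Total moles n_T = 1 − 0.5X.
With p_i = (n_i/n_T)P, K_p = p_C / (p_D^2).
Substituting and setting equal to 0.0149 kPa^-1 gives a polynomial in X; the root in (0,1) is X = 0.726.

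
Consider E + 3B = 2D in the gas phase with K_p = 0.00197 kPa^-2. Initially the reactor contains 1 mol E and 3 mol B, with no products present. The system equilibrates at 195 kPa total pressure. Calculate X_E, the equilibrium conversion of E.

X = 0.714

Basis: 1 mol E initially; let X = conversion of E. Extent ξ = X.
Moles: n_E = 1 − X; n_B = 3 − 3X; n_D = 2X.
Total moles n_T = 4 − 2X.
y_i = n_i/n_T, p_i = y_i·P. K_p = p_D^2 / (p_E p_B^3).
This yields a degree-4 equation in X; solving on (0,1), X = 0.714.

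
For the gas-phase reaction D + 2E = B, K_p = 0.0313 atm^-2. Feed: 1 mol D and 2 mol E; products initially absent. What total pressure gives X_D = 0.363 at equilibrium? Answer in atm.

P = 7.62 atm

Let X = conversion of D (basis 1 mol D); extent of reaction ξ = X.
Moles: n_D = 1 − X; n_E = 2 − 2X; n_B = X.
Total moles n_T = 3 − 2X.
K_p = p_B / (p_D p_E^2) with p_i = (n_i/n_T)·P.
At X = 0.363: the mole-fraction product g(X) = Π y_i^ν_i = 1.816. Since K_p = g(X)·P^{-2}, P = (g/K_p)^(1/2) = (1.816/0.0313)^(1/2) = 7.62 atm.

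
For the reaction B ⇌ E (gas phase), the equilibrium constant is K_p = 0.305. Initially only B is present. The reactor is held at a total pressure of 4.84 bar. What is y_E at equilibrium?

Let X = conversion of B (basis 1 mol B); extent of reaction ξ = X.
Species balance: n_B = 1 − X; n_E = X.
Total moles n_T = 1 (Δν = 0, constant).
y_i = n_i/n_T, p_i = y_i·P. K_p = p_E / (p_B).
Setting this equal to 0.305 and taking the physical root (0 < X < 1) gives X = 0.234.
Then n_E = 0.234, n_T = 1, so y_E = 0.234.

y_E = 0.234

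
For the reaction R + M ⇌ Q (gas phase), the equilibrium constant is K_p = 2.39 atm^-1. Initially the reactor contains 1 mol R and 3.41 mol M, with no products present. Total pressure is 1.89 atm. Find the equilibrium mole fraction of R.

y_R = 0.064

Basis: 1 mol R initially; let X = conversion of R. Extent ξ = X.
At extent ξ: n_R = 1 − X; n_M = 3.41 − X; n_Q = X.
Summing: n_T = 4.41 − X.
With p_i = (n_i/n_T)P, K_p = p_Q / (p_R p_M).
Substituting and setting equal to 2.39 atm^-1 gives a polynomial in X; the root in (0,1) is X = 0.766.
Then n_R = 0.234, n_T = 3.64, so y_R = 0.064.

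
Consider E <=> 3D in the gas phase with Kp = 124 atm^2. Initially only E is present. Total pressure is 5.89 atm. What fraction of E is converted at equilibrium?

X = 0.630

Basis: 1 mol E initially; let X = conversion of E. Extent ξ = X.
Mole table: n_E = 1 − X; n_D = 3X.
Summing: n_T = 1 + 2X.
y_i = n_i/n_T, p_i = y_i·P. Kp = p_D^3 / (p_E).
This yields a degree-3 equation in X; solving on (0,1), X = 0.630.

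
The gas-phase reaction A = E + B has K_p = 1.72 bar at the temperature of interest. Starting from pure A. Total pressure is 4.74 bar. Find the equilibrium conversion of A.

X = 0.516

Let X = conversion of A (basis 1 mol A); extent of reaction ξ = X.
Mole table: n_A = 1 − X; n_E = X; n_B = X.
Summing: n_T = 1 + X.
y_i = n_i/n_T, p_i = y_i·P. K_p = p_E p_B / (p_A).
Equating to 1.72 bar and solving on 0 < X < 1: X = 0.516.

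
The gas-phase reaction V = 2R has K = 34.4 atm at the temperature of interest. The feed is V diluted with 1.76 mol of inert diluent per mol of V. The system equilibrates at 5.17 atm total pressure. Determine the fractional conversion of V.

Basis: 1 mol V initially; let X = conversion of V. Extent ξ = X.
At extent ξ: n_V = 1 − X; n_R = 2X; n_I = 1.76 (inert).
n_T = Σnᵢ = 2.76 + X.
y_i = n_i/n_T, p_i = y_i·P. K = p_R^2 / (p_V).
Equating to 34.4 atm and solving on 0 < X < 1: X = 0.874.

X = 0.874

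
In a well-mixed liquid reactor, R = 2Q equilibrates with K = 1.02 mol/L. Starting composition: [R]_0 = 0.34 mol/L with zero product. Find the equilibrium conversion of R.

Let X = conversion of R; extent ξ = 0.34·X mol/L.
Concentrations: [R] = 0.34 − 0.34X; [Q] = 0.68X.
K = [Q]^2 / ([R]).
Setting equal to 1.02 and solving for X on (0,1) gives X = 0.569.

X = 0.569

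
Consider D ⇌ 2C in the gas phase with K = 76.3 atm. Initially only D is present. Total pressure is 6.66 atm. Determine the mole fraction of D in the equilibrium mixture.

Take 1 mol D as basis and let X be its fractional conversion, so ξ = X.
At extent ξ: n_D = 1 − X; n_C = 2X.
Total moles n_T = 1 + X.
y_i = n_i/n_T, p_i = y_i·P. K = p_C^2 / (p_D).
This yields a degree-2 equation in X; solving on (0,1), X = 0.861.
Then n_D = 0.139, n_T = 1.86, so y_D = 0.075.

y_D = 0.075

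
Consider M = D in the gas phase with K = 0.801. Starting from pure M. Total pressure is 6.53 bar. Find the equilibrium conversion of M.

Basis: 1 mol M initially; let X = conversion of M. Extent ξ = X.
Species balance: n_M = 1 − X; n_D = X.
Total moles n_T = 1 (Δν = 0, constant).
With p_i = (n_i/n_T)P, K = p_D / (p_M).
Setting this equal to 0.801 and taking the physical root (0 < X < 1) gives X = 0.445.

X = 0.445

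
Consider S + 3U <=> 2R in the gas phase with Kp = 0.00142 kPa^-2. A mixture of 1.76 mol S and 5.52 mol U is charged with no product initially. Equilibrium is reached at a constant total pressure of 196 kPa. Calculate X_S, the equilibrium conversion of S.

X = 0.716

Basis: 1.76 mol S initially; let X = conversion of S. Extent ξ = 1.76X.
Species balance: n_S = 1.76 − 1.76X; n_U = 5.52 − 5.28X; n_R = 3.52X.
Summing: n_T = 7.28 − 3.52X.
Mole fractions y_i = n_i/n_T; Kp = p_R^2 / (p_S p_U^3) with p_i = y_i·P.
Setting this equal to 0.00142 kPa^-2 and taking the physical root (0 < X < 1) gives X = 0.716.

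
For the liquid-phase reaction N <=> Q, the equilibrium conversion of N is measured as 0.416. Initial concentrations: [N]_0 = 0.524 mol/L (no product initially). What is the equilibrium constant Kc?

Kc = 0.712

Let X = conversion of N.
Concentrations: [N] = 0.524 − 0.524X; [Q] = 0.524X.
At X = 0.416: [N] = 0.306, [Q] = 0.218.
Kc = [Q] / ([N]) = 0.712.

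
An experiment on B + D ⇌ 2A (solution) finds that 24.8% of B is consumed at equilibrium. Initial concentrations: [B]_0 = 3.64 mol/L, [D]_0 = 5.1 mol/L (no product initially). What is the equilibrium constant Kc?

Kc = 0.284

Let X = conversion of B.
Concentrations: [B] = 3.64 − 3.64X; [D] = 5.1 − 3.64X; [A] = 7.28X.
At X = 0.248: [B] = 2.74, [D] = 4.2, [A] = 1.81.
Kc = [A]^2 / ([B] [D]) = 0.284.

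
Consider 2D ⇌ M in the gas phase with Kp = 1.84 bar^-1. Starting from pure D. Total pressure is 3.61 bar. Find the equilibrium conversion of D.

X = 0.810

Let X = conversion of D (basis 1 mol D); extent of reaction ξ = 0.5X.
Species balance: n_D = 1 − X; n_M = 0.5X.
Total moles n_T = 1 − 0.5X.
Mole fractions y_i = n_i/n_T; Kp = p_M / (p_D^2) with p_i = y_i·P.
This yields a degree-2 equation in X; solving on (0,1), X = 0.810.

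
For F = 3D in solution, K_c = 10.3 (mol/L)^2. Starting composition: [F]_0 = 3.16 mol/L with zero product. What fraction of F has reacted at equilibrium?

X = 0.299

Let X = conversion of F; extent ξ = 3.16·X mol/L.
Concentrations: [F] = 3.16 − 3.16X; [D] = 9.48X.
K_c = [D]^3 / ([F]).
Setting equal to 10.3 and solving for X on (0,1) gives X = 0.299.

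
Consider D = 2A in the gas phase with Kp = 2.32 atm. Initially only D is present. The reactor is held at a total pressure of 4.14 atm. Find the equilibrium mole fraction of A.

Let X = conversion of D (basis 1 mol D); extent of reaction ξ = X.
At extent ξ: n_D = 1 − X; n_A = 2X.
n_T = Σnᵢ = 1 + X.
Mole fractions y_i = n_i/n_T; Kp = p_A^2 / (p_D) with p_i = y_i·P.
Substituting and setting equal to 2.32 atm gives a polynomial in X; the root in (0,1) is X = 0.351.
Then n_A = 0.701, n_T = 1.35, so y_A = 0.519.

y_A = 0.519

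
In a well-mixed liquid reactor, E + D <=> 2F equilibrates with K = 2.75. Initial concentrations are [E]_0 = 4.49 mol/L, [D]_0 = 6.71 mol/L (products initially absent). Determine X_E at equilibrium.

X = 0.545

Let X = conversion of E; extent ξ = 4.49·X mol/L.
Concentrations: [E] = 4.49 − 4.49X; [D] = 6.71 − 4.49X; [F] = 8.98X.
K = [F]^2 / ([E] [D]).
Solving K = 2.75 for X ∈ (0,1): X = 0.545.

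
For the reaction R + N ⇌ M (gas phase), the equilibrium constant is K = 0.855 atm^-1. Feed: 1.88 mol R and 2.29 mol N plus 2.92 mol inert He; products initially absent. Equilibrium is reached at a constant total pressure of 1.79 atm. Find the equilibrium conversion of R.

X = 0.290

Take 1.88 mol R as basis and let X be its fractional conversion, so ξ = 1.88X.
At extent ξ: n_R = 1.88 − 1.88X; n_N = 2.29 − 1.88X; n_M = 1.88X; n_I = 2.92 (inert).
Total moles n_T = 7.09 − 1.88X.
y_i = n_i/n_T, p_i = y_i·P. K = p_M / (p_R p_N).
This yields a degree-2 equation in X; solving on (0,1), X = 0.290.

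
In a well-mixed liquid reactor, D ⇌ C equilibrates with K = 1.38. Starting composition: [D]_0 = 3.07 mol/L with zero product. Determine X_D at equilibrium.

Let X = conversion of D; extent ξ = 3.07·X mol/L.
Concentrations: [D] = 3.07 − 3.07X; [C] = 3.07X.
K = [C] / ([D]).
Equating to 1.38: the physical root is X = 0.580.

X = 0.580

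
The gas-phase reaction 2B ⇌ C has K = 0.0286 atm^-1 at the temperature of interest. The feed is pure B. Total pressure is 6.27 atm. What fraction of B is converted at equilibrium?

X = 0.237

Take 1 mol B as basis and let X be its fractional conversion, so ξ = 0.5X.
Species balance: n_B = 1 − X; n_C = 0.5X.
n_T = Σnᵢ = 1 − 0.5X.
y_i = n_i/n_T, p_i = y_i·P. K = p_C / (p_B^2).
Substituting and setting equal to 0.0286 atm^-1 gives a polynomial in X; the root in (0,1) is X = 0.237.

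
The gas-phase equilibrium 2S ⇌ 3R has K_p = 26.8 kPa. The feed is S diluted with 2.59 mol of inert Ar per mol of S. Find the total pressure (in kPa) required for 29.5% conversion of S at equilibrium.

P = 575 kPa

Take 1 mol S as basis and let X be its fractional conversion, so ξ = 0.5X.
Mole table: n_S = 1 − X; n_R = 1.5X; n_I = 2.59 (inert).
n_T = Σnᵢ = 3.59 + 0.5X.
K_p = p_R^3 / (p_S^2) with p_i = (n_i/n_T)·P.
At X = 0.295: the mole-fraction product g(X) = Π y_i^ν_i = 0.04664. Since K_p = g(X)·P^{1}, P = (K_p/g)^(1/1) = (26.8/0.04664)^(1/1) = 575 kPa.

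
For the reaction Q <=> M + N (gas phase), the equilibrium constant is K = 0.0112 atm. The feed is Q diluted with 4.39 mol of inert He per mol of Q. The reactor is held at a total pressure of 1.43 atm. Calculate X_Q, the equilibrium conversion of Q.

X = 0.188

Take 1 mol Q as basis and let X be its fractional conversion, so ξ = X.
Species balance: n_Q = 1 − X; n_M = X; n_N = X; n_I = 4.39 (inert).
n_T = Σnᵢ = 5.39 + X.
y_i = n_i/n_T, p_i = y_i·P. K = p_M p_N / (p_Q).
Setting this equal to 0.0112 atm and taking the physical root (0 < X < 1) gives X = 0.188.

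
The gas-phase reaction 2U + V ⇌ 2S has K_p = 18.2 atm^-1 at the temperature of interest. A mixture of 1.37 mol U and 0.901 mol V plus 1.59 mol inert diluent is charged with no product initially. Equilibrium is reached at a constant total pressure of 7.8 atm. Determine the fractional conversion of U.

X = 0.796

Let X = conversion of U (basis 1.37 mol U); extent of reaction ξ = 0.685X.
Mole table: n_U = 1.37 − 1.37X; n_V = 0.901 − 0.685X; n_S = 1.37X; n_I = 1.59 (inert).
Total moles n_T = 3.86 − 0.685X.
y_i = n_i/n_T, p_i = y_i·P. K_p = p_S^2 / (p_U^2 p_V).
This yields a degree-3 equation in X; solving on (0,1), X = 0.796.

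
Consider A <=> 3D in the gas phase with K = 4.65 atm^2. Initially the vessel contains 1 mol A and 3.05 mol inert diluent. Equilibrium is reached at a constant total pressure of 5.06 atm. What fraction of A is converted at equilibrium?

X = 0.449

Let X = conversion of A (basis 1 mol A); extent of reaction ξ = X.
Species balance: n_A = 1 − X; n_D = 3X; n_I = 3.05 (inert).
n_T = Σnᵢ = 4.05 + 2X.
With p_i = (n_i/n_T)P, K = p_D^3 / (p_A).
Equating to 4.65 atm^2 and solving on 0 < X < 1: X = 0.449.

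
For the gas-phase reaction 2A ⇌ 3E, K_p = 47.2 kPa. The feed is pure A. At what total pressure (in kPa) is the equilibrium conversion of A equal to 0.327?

P = 211 kPa

Take 1 mol A as basis and let X be its fractional conversion, so ξ = 0.5X.
Moles: n_A = 1 − X; n_E = 1.5X.
Total moles n_T = 1 + 0.5X.
K_p = p_E^3 / (p_A^2) with p_i = (n_i/n_T)·P.
At X = 0.327: the mole-fraction product g(X) = Π y_i^ν_i = 0.2239. Since K_p = g(X)·P^{1}, P = (K_p/g)^(1/1) = (47.2/0.2239)^(1/1) = 211 kPa.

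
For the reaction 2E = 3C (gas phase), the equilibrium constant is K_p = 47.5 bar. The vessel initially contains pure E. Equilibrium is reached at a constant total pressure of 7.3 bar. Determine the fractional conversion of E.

Take 1 mol E as basis and let X be its fractional conversion, so ξ = 0.5X.
At extent ξ: n_E = 1 − X; n_C = 1.5X.
Total moles n_T = 1 + 0.5X.
y_i = n_i/n_T, p_i = y_i·P. K_p = p_C^3 / (p_E^2).
Setting this equal to 47.5 bar and taking the physical root (0 < X < 1) gives X = 0.663.

X = 0.663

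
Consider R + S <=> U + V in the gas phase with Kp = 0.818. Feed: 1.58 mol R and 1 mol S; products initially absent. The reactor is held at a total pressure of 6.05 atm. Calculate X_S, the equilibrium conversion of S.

Take 1 mol S as basis and let X be its fractional conversion, so ξ = X.
Moles: n_R = 1.58 − X; n_S = 1 − X; n_U = X; n_V = X.
Total moles n_T = 2.58 (Δν = 0, constant).
Mole fractions y_i = n_i/n_T; Kp = p_U p_V / (p_R p_S) with p_i = y_i·P.
This yields a degree-2 equation in X; solving on (0,1), X = 0.583.

X = 0.583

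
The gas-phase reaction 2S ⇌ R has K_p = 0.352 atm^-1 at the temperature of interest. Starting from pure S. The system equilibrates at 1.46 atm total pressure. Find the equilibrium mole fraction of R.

y_R = 0.272

Take 1 mol S as basis and let X be its fractional conversion, so ξ = 0.5X.
Species balance: n_S = 1 − X; n_R = 0.5X.
Summing: n_T = 1 − 0.5X.
y_i = n_i/n_T, p_i = y_i·P. K_p = p_R / (p_S^2).
Equating to 0.352 atm^-1 and solving on 0 < X < 1: X = 0.428.
Then n_R = 0.214, n_T = 0.786, so y_R = 0.272.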